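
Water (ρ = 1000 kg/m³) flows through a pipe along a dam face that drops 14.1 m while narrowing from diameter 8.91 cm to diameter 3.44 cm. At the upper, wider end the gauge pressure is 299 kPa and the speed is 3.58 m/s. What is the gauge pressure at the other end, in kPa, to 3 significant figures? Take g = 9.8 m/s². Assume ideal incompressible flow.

By continuity, v₂ = v₁·A₁/A₂ = 3.58·(62.4/9.29) = 24.0 m/s.
Applying Bernoulli between the two ends and solving for P₂: P₂ = P₁ + ½ρ(v₁² − v₂²) − ρgΔh.
P₂ = 299000 + ½·1000·(3.58² − 24.0²) − 1000·9.8·(−14.1) = 299000 + (-282000) − (-138000) = 155000 Pa.

P₂ ≈ 155 kPa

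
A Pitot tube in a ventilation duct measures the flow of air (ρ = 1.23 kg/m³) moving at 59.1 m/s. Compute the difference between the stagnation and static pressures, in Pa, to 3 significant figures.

ΔP ≈ 2150 Pa

Bernoulli between the free stream and the stagnation point: ½ρv² = P_stag − P_static.
ΔP = ½·1.23·59.1² = 2150 Pa.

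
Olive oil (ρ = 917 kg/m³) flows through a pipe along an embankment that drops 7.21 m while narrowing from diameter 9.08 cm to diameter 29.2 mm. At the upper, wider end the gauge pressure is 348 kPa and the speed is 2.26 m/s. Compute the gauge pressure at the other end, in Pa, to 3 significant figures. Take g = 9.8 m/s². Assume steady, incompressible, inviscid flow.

By continuity, v₂ = v₁·A₁/A₂ = 2.26·(64.8/6.70) = 21.9 m/s.
Applying Bernoulli between the two ends and solving for P₂: P₂ = P₁ + ½ρ(v₁² − v₂²) − ρgΔh.
P₂ = 348000 + ½·917·(2.26² − 21.9²) − 917·9.8·(−7.21) = 348000 + (-217000) − (-64800) = 196000 Pa.

196000 Pa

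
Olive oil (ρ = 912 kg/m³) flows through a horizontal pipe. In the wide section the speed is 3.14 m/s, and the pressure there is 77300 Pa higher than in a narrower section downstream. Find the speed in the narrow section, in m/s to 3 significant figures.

Horizontal Bernoulli: P₁ + ½ρv₁² = P₂ + ½ρv₂², so v₂² = v₁² + 2(P₁ − P₂)/ρ.
v₂ = √(3.14² + 2·77300/912) = √(9.86 + 170) = 13.4 m/s.

v₂ = 13.4 m/s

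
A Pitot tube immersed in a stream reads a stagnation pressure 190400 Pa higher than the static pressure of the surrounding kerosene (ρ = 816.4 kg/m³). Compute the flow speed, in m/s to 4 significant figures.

The dynamic pressure equals the rise in static pressure at the stagnation point: ΔP = ½ρv².
v = √(2ΔP/ρ) = √(2·190400/816.4) = 21.60 m/s.

v ≈ 21.60 m/s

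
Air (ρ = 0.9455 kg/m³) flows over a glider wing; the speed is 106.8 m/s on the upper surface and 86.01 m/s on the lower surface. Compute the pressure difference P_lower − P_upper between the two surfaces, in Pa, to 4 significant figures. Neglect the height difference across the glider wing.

1895 Pa

With negligible Δh, P + ½ρv² is constant, so P_low − P_up = ½ρ(v_up² − v_low²).
ΔP = ½·0.9455·(106.8² − 86.01²) = 1895 Pa.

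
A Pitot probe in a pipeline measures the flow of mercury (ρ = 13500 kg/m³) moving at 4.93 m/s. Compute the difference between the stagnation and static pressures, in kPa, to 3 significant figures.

ΔP ≈ 164 kPa

The dynamic pressure equals the rise in static pressure at the stagnation point: ΔP = ½ρv².
ΔP = ½·13500·4.93² = 164000 Pa.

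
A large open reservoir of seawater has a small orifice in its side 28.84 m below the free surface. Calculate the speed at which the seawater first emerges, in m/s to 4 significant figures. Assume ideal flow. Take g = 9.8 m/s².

The surface is effectively still and both ends are open, so ½v² = gh and v = √(2·9.8·28.84) = 23.78 m/s.

v ≈ 23.78 m/s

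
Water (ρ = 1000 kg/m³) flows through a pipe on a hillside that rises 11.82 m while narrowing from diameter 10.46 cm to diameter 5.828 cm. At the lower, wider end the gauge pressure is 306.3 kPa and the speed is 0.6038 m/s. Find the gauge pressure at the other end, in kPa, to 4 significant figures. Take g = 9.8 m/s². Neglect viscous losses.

P₂ ≈ 188.8 kPa

Continuity gives A₁v₁ = A₂v₂, so v₂ = (85.93 cm²)/(26.68 cm²) × 0.6038 m/s = 1.945 m/s.
Applying Bernoulli between the two ends and solving for P₂: P₂ = P₁ + ½ρ(v₁² − v₂²) − ρgΔh.
P₂ = 306300 + ½·1000·(0.6038² − 1.945²) − 1000·9.8·(+11.82) = 306300 + (-1709) − (115800) = 188800 Pa.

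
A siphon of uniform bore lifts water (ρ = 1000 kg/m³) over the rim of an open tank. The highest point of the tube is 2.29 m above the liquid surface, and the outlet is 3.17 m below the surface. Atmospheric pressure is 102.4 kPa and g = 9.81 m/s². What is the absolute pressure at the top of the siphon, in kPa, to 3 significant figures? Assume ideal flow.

From the surface to the outlet (both open to atmosphere, surface at rest): v = √(2g·h_out) = √(2·9.81·3.17) = 7.89 m/s.
Continuity keeps v the same throughout the tube; from surface to crest, P_atm + 0 = P_top + ½ρv² + ρg·h_top.
P_top = 102400 − ½·1000·7.89² − 1000·9.81·2.29 = 48800 Pa.

P_top ≈ 48.8 kPa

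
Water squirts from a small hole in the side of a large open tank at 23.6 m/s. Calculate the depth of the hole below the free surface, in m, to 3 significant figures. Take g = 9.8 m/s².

For a small hole in a large open tank, ½v² = gh, giving h = v²/(2g).
h = 23.6²/(2·9.8) = 557/19.60 = 28.4 m.

28.4 m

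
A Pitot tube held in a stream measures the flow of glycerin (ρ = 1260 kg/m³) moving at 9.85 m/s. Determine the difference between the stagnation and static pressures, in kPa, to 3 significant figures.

ΔP ≈ 61.1 kPa

The dynamic pressure equals the rise in static pressure at the stagnation point: ΔP = ½ρv².
ΔP = ½·1260·9.85² = 61100 Pa.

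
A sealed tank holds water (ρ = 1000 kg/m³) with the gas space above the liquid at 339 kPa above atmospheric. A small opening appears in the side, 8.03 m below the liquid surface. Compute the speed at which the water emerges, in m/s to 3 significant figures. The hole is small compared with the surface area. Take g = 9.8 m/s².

28.9 m/s

Take point 1 at the surface (v₁ ≈ 0) and point 2 at the hole (at atmospheric pressure). Bernoulli: P₁ + ρg h = P_atm + ½ρv₂².
With P₁ − P_atm = 339000 Pa, v₂ = √(2gh + 2ΔP/ρ) = √(2·9.8·8.03 + 2·339000/1000) = 28.9 m/s.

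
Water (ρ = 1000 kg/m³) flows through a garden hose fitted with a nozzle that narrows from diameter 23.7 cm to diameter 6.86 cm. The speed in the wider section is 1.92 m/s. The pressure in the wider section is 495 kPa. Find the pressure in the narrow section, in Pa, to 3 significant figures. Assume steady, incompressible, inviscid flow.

Mass conservation (A₁v₁ = A₂v₂) gives v₂ = 1.92 × 441/37.0 = 22.9 m/s.
The pipe is horizontal, so Bernoulli reduces to P₁ + ½ρv₁² = P₂ + ½ρv₂².
P₂ = P₁ − ½ρ(v₂² − v₁²) = 495000 − ½·1000·(22.9² − 1.92²) = 495000 − 261000 = 234000 Pa.

P₂ ≈ 234000 Pa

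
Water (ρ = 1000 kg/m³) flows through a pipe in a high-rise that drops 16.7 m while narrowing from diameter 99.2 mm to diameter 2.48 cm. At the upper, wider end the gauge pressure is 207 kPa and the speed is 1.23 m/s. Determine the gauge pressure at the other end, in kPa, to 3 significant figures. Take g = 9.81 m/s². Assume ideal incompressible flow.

By continuity, v₂ = v₁·A₁/A₂ = 1.23·(77.3/4.83) = 19.7 m/s.
Energy conservation along the streamline gives P₂ = P₁ − ½ρ(v₂² − v₁²) − ρg(h₂ − h₁).
P₂ = 207000 + ½·1000·(1.23² − 19.7²) − 1000·9.81·(−16.7) = 207000 + (-193000) − (-164000) = 178000 Pa.

P₂ = 178 kPa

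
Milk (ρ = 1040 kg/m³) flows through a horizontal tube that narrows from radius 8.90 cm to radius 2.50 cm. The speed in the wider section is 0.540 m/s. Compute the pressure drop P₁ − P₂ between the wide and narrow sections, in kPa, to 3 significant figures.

By continuity, v₂ = v₁·A₁/A₂ = 0.540·(249/19.6) = 6.84 m/s.
With no height change, Bernoulli's equation is P₁ + ½ρv₁² = P₂ + ½ρv₂².
P₁ − P₂ = ½·1040·(6.84² − 0.540²) = ½·1040·46.5 = 24200 Pa.

24.2 kPa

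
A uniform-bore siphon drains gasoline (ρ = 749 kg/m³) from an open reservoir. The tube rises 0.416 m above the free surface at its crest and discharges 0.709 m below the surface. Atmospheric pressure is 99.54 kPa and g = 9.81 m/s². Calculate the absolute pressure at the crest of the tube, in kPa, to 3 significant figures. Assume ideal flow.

91.3 kPa

The outlet speed comes from Torricelli: v = √(2g·0.709) = 3.73 m/s.
With constant cross-section the crest speed equals v; applying Bernoulli from the surface up to the crest, P_top = P_atm − ½ρv² − ρg·h_top.
P_top = 99540 − ½·749·3.73² − 749·9.81·0.416 = 91300 Pa.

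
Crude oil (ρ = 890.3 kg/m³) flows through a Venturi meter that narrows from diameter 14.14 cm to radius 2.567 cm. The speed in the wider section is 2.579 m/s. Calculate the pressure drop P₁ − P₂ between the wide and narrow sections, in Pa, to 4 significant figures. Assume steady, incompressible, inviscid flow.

By continuity, v₂ = v₁·A₁/A₂ = 2.579·(157.0/20.70) = 19.56 m/s.
Bernoulli (h₁ = h₂): P₁ − P₂ = ½ρ(v₂² − v₁²).
P₁ − P₂ = ½·890.3·(19.56² − 2.579²) = ½·890.3·376.1 = 167400 Pa.

ΔP = 167400 Pa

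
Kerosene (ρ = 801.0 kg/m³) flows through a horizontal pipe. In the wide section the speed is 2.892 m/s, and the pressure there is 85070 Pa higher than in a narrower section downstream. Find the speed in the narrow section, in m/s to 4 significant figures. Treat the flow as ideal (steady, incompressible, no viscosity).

Horizontal Bernoulli: P₁ + ½ρv₁² = P₂ + ½ρv₂², so v₂² = v₁² + 2(P₁ − P₂)/ρ.
v₂ = √(2.892² + 2·85070/801.0) = √(8.364 + 212.4) = 14.86 m/s.

v₂ ≈ 14.86 m/s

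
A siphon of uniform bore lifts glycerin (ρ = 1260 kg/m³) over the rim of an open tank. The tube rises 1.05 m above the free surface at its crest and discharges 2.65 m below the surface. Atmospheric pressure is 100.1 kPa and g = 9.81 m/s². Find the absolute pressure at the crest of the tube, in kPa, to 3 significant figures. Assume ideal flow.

P_top = 54.4 kPa

The outlet speed comes from Torricelli: v = √(2g·2.65) = 7.21 m/s.
Continuity keeps v the same throughout the tube; from surface to crest, P_atm + 0 = P_top + ½ρv² + ρg·h_top.
P_top = 100100 − ½·1260·7.21² − 1260·9.81·1.05 = 54400 Pa.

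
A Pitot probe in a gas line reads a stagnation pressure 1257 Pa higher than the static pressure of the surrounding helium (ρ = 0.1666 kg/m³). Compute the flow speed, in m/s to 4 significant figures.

Bernoulli between the free stream and the stagnation point: ½ρv² = P_stag − P_static.
v = √(2ΔP/ρ) = √(2·1257/0.1666) = 122.8 m/s.

122.8 m/s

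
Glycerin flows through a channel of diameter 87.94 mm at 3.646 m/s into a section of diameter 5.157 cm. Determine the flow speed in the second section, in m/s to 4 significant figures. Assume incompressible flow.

The volume flow rate is constant, so v₂ = (A₁/A₂)v₁ = (60.74/20.89)·3.646 = 10.60 m/s.

v₂ ≈ 10.60 m/s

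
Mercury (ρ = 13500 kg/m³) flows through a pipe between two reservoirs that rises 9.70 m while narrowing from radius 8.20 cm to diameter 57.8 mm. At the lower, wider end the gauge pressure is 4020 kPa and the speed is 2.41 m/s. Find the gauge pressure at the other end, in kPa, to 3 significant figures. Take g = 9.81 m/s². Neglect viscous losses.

By continuity, v₂ = v₁·A₁/A₂ = 2.41·(211/26.2) = 19.4 m/s.
Bernoulli: P₁ + ½ρv₁² + ρg h₁ = P₂ + ½ρv₂² + ρg h₂, so P₂ = P₁ + ½ρ(v₁² − v₂²) − ρg(h₂ − h₁).
P₂ = 4020000 + ½·13500·(2.41² − 19.4²) − 13500·9.81·(+9.70) = 4020000 + (-2500000) − (1280000) = 234000 Pa.

P₂ = 234 kPa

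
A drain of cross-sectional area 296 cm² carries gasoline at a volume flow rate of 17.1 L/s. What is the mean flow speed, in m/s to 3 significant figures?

v = 0.578 m/s

Q = 17.1 L/s = 0.0171 m³/s.
v = Q/A = 0.0171 / 0.0296 = 0.578 m/s.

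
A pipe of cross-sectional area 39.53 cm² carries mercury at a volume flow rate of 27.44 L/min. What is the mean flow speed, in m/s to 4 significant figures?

v ≈ 0.1157 m/s

Q = 27.44 L/min = 0.0004573 m³/s.
v = Q/A = 0.0004573 / 0.003953 = 0.1157 m/s.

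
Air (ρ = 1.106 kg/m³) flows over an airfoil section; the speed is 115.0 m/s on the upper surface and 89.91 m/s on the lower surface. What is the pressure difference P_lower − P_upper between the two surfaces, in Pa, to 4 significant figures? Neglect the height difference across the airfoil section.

ΔP ≈ 2843 Pa

The pressure is lower where the speed is higher: ΔP = ½ρ(v_up² − v_low²).
ΔP = ½·1.106·(115.0² − 89.91²) = 2843 Pa.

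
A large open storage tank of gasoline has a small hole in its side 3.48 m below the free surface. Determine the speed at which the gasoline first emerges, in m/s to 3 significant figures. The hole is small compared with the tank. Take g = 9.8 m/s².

Torricelli's result v = √(2gh) gives v = √(2·9.8·3.48) = 8.26 m/s.

v ≈ 8.26 m/s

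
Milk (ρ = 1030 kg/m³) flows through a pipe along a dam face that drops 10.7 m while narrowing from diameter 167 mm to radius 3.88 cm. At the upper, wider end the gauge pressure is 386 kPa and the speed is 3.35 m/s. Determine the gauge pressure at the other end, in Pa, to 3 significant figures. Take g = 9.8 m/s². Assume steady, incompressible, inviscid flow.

The volume flow rate is constant, so v₂ = (A₁/A₂)v₁ = (219/47.3)·3.35 = 15.5 m/s.
Energy conservation along the streamline gives P₂ = P₁ − ½ρ(v₂² − v₁²) − ρg(h₂ − h₁).
P₂ = 386000 + ½·1030·(3.35² − 15.5²) − 1030·9.8·(−10.7) = 386000 + (-118000) − (-108000) = 376000 Pa.

P₂ ≈ 376000 Pa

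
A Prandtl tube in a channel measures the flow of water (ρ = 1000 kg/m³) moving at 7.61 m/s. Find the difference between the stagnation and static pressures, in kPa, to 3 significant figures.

Bernoulli between the free stream and the stagnation point: ½ρv² = P_stag − P_static.
ΔP = ½·1000·7.61² = 29000 Pa.

ΔP ≈ 29.0 kPa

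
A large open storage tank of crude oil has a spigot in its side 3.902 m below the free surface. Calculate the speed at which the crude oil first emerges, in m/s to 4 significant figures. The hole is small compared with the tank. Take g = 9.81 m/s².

8.750 m/s

With the surface at rest and both surface and jet at atmospheric pressure, Bernoulli gives ρg h = ½ρv², so v = √(2gh) = √(2·9.81·3.902) = 8.750 m/s.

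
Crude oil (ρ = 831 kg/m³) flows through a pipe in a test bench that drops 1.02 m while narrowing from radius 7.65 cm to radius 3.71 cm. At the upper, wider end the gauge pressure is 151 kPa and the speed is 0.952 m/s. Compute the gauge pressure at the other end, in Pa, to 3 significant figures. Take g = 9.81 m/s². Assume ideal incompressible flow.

By continuity, v₂ = v₁·A₁/A₂ = 0.952·(184/43.2) = 4.05 m/s.
Bernoulli: P₁ + ½ρv₁² + ρg h₁ = P₂ + ½ρv₂² + ρg h₂, so P₂ = P₁ + ½ρ(v₁² − v₂²) − ρg(h₂ − h₁).
P₂ = 151000 + ½·831·(0.952² − 4.05²) − 831·9.81·(−1.02) = 151000 + (-6430) − (-8320) = 153000 Pa.

P₂ ≈ 153000 Pa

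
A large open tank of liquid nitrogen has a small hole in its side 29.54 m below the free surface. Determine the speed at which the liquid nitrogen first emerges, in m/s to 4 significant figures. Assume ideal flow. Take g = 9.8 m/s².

24.06 m/s

With the surface at rest and both surface and jet at atmospheric pressure, Bernoulli gives ρg h = ½ρv², so v = √(2gh) = √(2·9.8·29.54) = 24.06 m/s.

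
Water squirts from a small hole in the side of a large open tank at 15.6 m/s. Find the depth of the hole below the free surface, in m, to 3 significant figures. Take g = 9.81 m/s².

Inverting v = √(2gh) gives h = v² / 2g.
h = 15.6²/(2·9.81) = 243/19.62 = 12.4 m.

12.4 m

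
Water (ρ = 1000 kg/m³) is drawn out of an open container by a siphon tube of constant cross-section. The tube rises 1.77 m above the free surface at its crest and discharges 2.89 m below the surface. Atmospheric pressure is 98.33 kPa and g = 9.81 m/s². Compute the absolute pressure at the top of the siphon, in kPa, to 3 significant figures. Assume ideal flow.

P_top = 52.6 kPa

Bernoulli surface→outlet gives ½v² = g·h_out, so v = √(2·9.81·2.89) = 7.53 m/s.
The bore is uniform, so the speed at the crest is the same v. Bernoulli surface→crest: P_atm = P_top + ½ρv² + ρg·h_top.
P_top = 98330 − ½·1000·7.53² − 1000·9.81·1.77 = 52600 Pa.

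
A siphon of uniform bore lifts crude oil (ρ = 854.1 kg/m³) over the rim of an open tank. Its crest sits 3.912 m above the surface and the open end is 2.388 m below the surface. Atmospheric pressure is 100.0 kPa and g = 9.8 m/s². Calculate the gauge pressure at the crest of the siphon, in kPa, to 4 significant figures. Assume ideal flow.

P_gauge ≈ -52.73 kPa

Bernoulli surface→outlet gives ½v² = g·h_out, so v = √(2·9.8·2.388) = 6.841 m/s.
The bore is uniform, so the speed at the crest is the same v. Bernoulli surface→crest: P_atm = P_top + ½ρv² + ρg·h_top.
P_top = 100000 − ½·854.1·6.841² − 854.1·9.8·3.912 = 47270 Pa. So P_gauge = P_top − P_atm = -52730 Pa.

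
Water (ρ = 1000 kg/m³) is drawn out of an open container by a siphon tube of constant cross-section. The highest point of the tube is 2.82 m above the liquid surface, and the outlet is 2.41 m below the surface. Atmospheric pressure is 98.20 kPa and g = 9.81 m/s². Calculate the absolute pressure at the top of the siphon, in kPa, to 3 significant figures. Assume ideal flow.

The outlet speed comes from Torricelli: v = √(2g·2.41) = 6.88 m/s.
Continuity keeps v the same throughout the tube; from surface to crest, P_atm + 0 = P_top + ½ρv² + ρg·h_top.
P_top = 98200 − ½·1000·6.88² − 1000·9.81·2.82 = 46900 Pa.

P_top ≈ 46.9 kPa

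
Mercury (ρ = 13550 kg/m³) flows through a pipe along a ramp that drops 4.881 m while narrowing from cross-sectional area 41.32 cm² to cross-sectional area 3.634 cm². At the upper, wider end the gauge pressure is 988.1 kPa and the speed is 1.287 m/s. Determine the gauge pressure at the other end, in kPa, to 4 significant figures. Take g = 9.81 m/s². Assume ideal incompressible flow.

197.3 kPa

By continuity, v₂ = v₁·A₁/A₂ = 1.287·(41.32/3.634) = 14.63 m/s.
Energy conservation along the streamline gives P₂ = P₁ − ½ρ(v₂² − v₁²) − ρg(h₂ − h₁).
P₂ = 988100 + ½·13550·(1.287² − 14.63²) − 13550·9.81·(−4.881) = 988100 + (-1440000) − (-648800) = 197300 Pa.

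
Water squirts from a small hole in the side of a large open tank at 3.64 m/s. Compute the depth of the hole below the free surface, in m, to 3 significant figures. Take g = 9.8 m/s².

h ≈ 0.676 m

For a small hole in a large open tank, ½v² = gh, giving h = v²/(2g).
h = 3.64²/(2·9.8) = 13.2/19.60 = 0.676 m.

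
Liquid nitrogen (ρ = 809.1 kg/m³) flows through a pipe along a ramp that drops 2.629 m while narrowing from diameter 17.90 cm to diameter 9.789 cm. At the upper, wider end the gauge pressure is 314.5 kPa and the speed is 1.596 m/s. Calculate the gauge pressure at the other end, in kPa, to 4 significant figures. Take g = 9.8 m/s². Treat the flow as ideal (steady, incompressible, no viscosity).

The volume flow rate is constant, so v₂ = (A₁/A₂)v₁ = (251.6/75.26)·1.596 = 5.337 m/s.
Bernoulli: P₁ + ½ρv₁² + ρg h₁ = P₂ + ½ρv₂² + ρg h₂, so P₂ = P₁ + ½ρ(v₁² − v₂²) − ρg(h₂ − h₁).
P₂ = 314500 + ½·809.1·(1.596² − 5.337²) − 809.1·9.8·(−2.629) = 314500 + (-10490) − (-20850) = 324900 Pa.

324.9 kPa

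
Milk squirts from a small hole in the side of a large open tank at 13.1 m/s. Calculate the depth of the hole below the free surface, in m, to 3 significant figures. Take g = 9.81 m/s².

h ≈ 8.75 m

For a small hole in a large open tank, ½v² = gh, giving h = v²/(2g).
h = 13.1²/(2·9.81) = 172/19.62 = 8.75 m.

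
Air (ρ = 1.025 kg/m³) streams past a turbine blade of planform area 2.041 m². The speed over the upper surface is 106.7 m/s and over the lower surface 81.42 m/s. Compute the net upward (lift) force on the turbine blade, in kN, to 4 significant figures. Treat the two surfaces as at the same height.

F ≈ 4.974 kN

From P + ½ρv² = const at equal height, P_low − P_up = ½ρ(v_up² − v_low²).
ΔP = ½·1.025·(106.7² − 81.42²) = 2437 Pa.
Lift = ΔP · A = 2437 × 2.041 = 4974 N.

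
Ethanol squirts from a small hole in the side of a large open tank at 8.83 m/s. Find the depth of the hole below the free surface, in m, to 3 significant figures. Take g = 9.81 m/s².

For a small hole in a large open tank, ½v² = gh, giving h = v²/(2g).
h = 8.83²/(2·9.81) = 78.0/19.62 = 3.97 m.

h ≈ 3.97 m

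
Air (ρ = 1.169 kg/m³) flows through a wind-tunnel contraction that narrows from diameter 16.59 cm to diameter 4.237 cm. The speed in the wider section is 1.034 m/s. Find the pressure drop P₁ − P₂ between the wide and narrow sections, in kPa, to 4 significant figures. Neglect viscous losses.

ΔP ≈ 0.1463 kPa

Mass conservation (A₁v₁ = A₂v₂) gives v₂ = 1.034 × 216.2/14.10 = 15.85 m/s.
Along the horizontal streamline, P + ½ρv² is constant.
P₁ − P₂ = ½·1.169·(15.85² − 1.034²) = ½·1.169·250.2 = 146.3 Pa.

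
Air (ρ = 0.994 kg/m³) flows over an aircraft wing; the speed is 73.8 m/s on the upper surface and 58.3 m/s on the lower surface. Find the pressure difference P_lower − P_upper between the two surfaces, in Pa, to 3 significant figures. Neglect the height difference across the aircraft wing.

ΔP ≈ 1020 Pa

The pressure is lower where the speed is higher: ΔP = ½ρ(v_up² − v_low²).
ΔP = ½·0.994·(73.8² − 58.3²) = 1020 Pa.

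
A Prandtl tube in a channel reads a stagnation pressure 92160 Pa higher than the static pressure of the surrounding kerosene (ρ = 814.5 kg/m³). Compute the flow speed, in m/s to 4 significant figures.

v ≈ 15.04 m/s

Bernoulli between the free stream and the stagnation point: ½ρv² = P_stag − P_static.
v = √(2ΔP/ρ) = √(2·92160/814.5) = 15.04 m/s.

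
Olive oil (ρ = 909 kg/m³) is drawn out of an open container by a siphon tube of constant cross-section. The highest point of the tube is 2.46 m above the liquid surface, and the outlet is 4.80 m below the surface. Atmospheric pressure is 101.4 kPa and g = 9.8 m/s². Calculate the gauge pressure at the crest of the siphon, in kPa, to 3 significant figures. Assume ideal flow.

P_gauge = -64.7 kPa

From the surface to the outlet (both open to atmosphere, surface at rest): v = √(2g·h_out) = √(2·9.8·4.80) = 9.70 m/s.
With constant cross-section the crest speed equals v; applying Bernoulli from the surface up to the crest, P_top = P_atm − ½ρv² − ρg·h_top.
P_top = 101400 − ½·909·9.70² − 909·9.8·2.46 = 36700 Pa. So P_gauge = P_top − P_atm = -64700 Pa.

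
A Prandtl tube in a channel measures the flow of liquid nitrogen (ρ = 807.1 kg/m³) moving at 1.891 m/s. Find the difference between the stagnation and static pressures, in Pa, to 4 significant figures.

ΔP ≈ 1443 Pa

The dynamic pressure equals the rise in static pressure at the stagnation point: ΔP = ½ρv².
ΔP = ½·807.1·1.891² = 1443 Pa.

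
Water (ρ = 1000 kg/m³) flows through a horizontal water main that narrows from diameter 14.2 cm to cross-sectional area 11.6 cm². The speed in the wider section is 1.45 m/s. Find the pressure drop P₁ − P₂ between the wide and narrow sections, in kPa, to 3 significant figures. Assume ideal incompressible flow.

Continuity gives A₁v₁ = A₂v₂, so v₂ = (158 cm²)/(11.6 cm²) × 1.45 m/s = 19.8 m/s.
The pipe is horizontal, so Bernoulli reduces to P₁ + ½ρv₁² = P₂ + ½ρv₂².
P₁ − P₂ = ½·1000·(19.8² − 1.45²) = ½·1000·390 = 195000 Pa.

ΔP ≈ 195 kPa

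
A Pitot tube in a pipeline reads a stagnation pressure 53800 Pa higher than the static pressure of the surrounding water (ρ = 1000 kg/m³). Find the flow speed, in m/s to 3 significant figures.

10.4 m/s

At the stagnation point the flow is brought to rest, so Bernoulli gives P_stag − P_static = ½ρv².
v = √(2ΔP/ρ) = √(2·53800/1000) = 10.4 m/s.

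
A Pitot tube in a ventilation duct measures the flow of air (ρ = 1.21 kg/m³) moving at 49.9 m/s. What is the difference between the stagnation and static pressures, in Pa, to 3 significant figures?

ΔP = 1510 Pa

Bernoulli between the free stream and the stagnation point: ½ρv² = P_stag − P_static.
ΔP = ½·1.21·49.9² = 1510 Pa.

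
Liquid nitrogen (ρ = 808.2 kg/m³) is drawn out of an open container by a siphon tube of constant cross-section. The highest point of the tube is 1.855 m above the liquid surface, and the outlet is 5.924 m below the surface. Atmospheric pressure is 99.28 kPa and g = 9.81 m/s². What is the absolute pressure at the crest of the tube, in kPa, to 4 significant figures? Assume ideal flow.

Bernoulli surface→outlet gives ½v² = g·h_out, so v = √(2·9.81·5.924) = 10.78 m/s.
With constant cross-section the crest speed equals v; applying Bernoulli from the surface up to the crest, P_top = P_atm − ½ρv² − ρg·h_top.
P_top = 99280 − ½·808.2·10.78² − 808.2·9.81·1.855 = 37600 Pa.

P_top = 37.60 kPa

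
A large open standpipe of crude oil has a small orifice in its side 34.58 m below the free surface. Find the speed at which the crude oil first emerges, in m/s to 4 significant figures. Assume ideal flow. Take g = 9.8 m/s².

v = 26.03 m/s

Bernoulli from surface to hole (P equal, v_surface ≈ 0): v = √(2gh) = √(2×9.8×34.58) = 26.03 m/s.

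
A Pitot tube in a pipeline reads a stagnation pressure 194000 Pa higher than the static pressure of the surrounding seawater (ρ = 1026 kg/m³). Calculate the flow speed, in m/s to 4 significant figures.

v ≈ 19.45 m/s

Bernoulli between the free stream and the stagnation point: ½ρv² = P_stag − P_static.
v = √(2ΔP/ρ) = √(2·194000/1026) = 19.45 m/s.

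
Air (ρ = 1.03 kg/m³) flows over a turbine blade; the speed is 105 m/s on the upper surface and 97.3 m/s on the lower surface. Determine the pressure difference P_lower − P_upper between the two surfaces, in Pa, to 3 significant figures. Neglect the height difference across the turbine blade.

ΔP ≈ 802 Pa

The pressure is lower where the speed is higher: ΔP = ½ρ(v_up² − v_low²).
ΔP = ½·1.03·(105² − 97.3²) = 802 Pa.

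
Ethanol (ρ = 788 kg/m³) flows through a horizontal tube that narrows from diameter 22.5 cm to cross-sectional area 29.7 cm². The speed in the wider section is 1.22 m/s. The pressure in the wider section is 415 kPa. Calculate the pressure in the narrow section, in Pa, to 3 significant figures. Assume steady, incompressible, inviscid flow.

By continuity, v₂ = v₁·A₁/A₂ = 1.22·(398/29.7) = 16.3 m/s.
With no height change, Bernoulli's equation is P₁ + ½ρv₁² = P₂ + ½ρv₂².
P₂ = P₁ − ½ρ(v₂² − v₁²) = 415000 − ½·788·(16.3² − 1.22²) = 415000 − 105000 = 310000 Pa.

P₂ = 310000 Pa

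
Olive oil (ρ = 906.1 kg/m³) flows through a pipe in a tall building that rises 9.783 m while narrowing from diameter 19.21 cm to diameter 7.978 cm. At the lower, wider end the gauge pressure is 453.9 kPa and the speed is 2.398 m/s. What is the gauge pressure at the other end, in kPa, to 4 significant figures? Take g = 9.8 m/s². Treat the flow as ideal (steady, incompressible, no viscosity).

The volume flow rate is constant, so v₂ = (A₁/A₂)v₁ = (289.8/49.99)·2.398 = 13.90 m/s.
Bernoulli: P₁ + ½ρv₁² + ρg h₁ = P₂ + ½ρv₂² + ρg h₂, so P₂ = P₁ + ½ρ(v₁² − v₂²) − ρg(h₂ − h₁).
P₂ = 453900 + ½·906.1·(2.398² − 13.90²) − 906.1·9.8·(+9.783) = 453900 + (-84970) − (86870) = 282100 Pa.

P₂ ≈ 282.1 kPa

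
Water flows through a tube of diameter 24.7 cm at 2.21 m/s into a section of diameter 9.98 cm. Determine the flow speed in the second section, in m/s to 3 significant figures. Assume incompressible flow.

The volume flow rate is constant, so v₂ = (A₁/A₂)v₁ = (479/78.2)·2.21 = 13.5 m/s.

v₂ ≈ 13.5 m/s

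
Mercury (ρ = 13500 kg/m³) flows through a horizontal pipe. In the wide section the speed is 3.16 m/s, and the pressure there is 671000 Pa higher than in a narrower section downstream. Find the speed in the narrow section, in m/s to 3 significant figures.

10.5 m/s

Along the level pipe P + ½ρv² is conserved, hence v₂² = v₁² + 2(P₁ − P₂)/ρ.
v₂ = √(3.16² + 2·671000/13500) = √(9.99 + 99.4) = 10.5 m/s.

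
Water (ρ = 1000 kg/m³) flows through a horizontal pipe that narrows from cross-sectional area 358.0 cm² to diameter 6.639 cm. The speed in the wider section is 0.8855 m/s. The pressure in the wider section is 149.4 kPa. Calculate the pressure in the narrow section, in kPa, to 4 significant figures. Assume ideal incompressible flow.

By continuity, v₂ = v₁·A₁/A₂ = 0.8855·(358.0/34.62) = 9.157 m/s.
Along the horizontal streamline, P + ½ρv² is constant.
P₂ = P₁ − ½ρ(v₂² − v₁²) = 149400 − ½·1000·(9.157² − 0.8855²) = 149400 − 41540 = 107900 Pa.

P₂ = 107.9 kPa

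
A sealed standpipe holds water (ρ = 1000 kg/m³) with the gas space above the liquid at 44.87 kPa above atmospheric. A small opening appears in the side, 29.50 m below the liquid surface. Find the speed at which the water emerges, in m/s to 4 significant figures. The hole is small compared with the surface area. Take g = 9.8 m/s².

v = 25.84 m/s

Take point 1 at the surface (v₁ ≈ 0) and point 2 at the hole (at atmospheric pressure). Bernoulli: P₁ + ρg h = P_atm + ½ρv₂².
With P₁ − P_atm = 44870 Pa, v₂ = √(2gh + 2ΔP/ρ) = √(2·9.8·29.50 + 2·44870/1000) = 25.84 m/s.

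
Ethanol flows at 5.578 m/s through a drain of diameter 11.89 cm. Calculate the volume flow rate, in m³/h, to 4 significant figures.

Q = A·v = 0.01110 m² × 5.578 m/s = 0.06193 m³/s.
Converting: 0.06193 m³/s × 3600 = 223.0 m³/h.

Q = 223.0 m³/h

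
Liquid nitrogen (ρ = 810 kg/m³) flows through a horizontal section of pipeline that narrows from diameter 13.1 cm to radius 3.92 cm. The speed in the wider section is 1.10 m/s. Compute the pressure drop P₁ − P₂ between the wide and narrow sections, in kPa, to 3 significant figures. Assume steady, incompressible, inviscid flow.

ΔP ≈ 3.33 kPa

Continuity gives A₁v₁ = A₂v₂, so v₂ = (135 cm²)/(48.3 cm²) × 1.10 m/s = 3.07 m/s.
Along the horizontal streamline, P + ½ρv² is constant.
P₁ − P₂ = ½·810·(3.07² − 1.10²) = ½·810·8.22 = 3330 Pa.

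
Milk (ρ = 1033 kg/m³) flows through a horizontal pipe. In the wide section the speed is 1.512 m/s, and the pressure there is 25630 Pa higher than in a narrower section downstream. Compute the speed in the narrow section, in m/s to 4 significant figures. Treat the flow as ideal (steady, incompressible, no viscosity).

v₂ ≈ 7.205 m/s

With h₁ = h₂, rearranging Bernoulli gives v₂ = √(v₁² + 2ΔP/ρ).
v₂ = √(1.512² + 2·25630/1033) = √(2.286 + 49.62) = 7.205 m/s.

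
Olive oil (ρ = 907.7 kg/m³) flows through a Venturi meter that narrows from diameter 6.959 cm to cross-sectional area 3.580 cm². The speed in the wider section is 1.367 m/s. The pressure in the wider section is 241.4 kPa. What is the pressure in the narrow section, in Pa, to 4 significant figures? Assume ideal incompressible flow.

P₂ = 146500 Pa

The volume flow rate is constant, so v₂ = (A₁/A₂)v₁ = (38.04/3.580)·1.367 = 14.52 m/s.
Bernoulli (h₁ = h₂): P₁ − P₂ = ½ρ(v₂² − v₁²).
P₂ = P₁ − ½ρ(v₂² − v₁²) = 241400 − ½·907.7·(14.52² − 1.367²) = 241400 − 94880 = 146500 Pa.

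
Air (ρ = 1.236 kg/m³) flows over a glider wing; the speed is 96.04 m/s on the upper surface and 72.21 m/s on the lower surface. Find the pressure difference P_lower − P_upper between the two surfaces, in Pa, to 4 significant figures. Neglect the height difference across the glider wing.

The pressure is lower where the speed is higher: ΔP = ½ρ(v_up² − v_low²).
ΔP = ½·1.236·(96.04² − 72.21²) = 2478 Pa.

ΔP ≈ 2478 Pa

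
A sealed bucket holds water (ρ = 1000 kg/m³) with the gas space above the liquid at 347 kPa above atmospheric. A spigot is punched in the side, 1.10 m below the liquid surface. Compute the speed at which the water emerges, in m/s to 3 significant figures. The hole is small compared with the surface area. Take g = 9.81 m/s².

Take point 1 at the surface (v₁ ≈ 0) and point 2 at the hole (at atmospheric pressure). Bernoulli: P₁ + ρg h = P_atm + ½ρv₂².
With P₁ − P_atm = 347000 Pa, v₂ = √(2gh + 2ΔP/ρ) = √(2·9.81·1.10 + 2·347000/1000) = 26.8 m/s.

v ≈ 26.8 m/s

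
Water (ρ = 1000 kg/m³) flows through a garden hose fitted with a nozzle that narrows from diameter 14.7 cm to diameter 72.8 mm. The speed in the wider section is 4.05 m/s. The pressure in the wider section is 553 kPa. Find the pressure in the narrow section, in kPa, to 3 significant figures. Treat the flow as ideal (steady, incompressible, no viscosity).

P₂ ≈ 425 kPa

The volume flow rate is constant, so v₂ = (A₁/A₂)v₁ = (170/41.6)·4.05 = 16.5 m/s.
With no height change, Bernoulli's equation is P₁ + ½ρv₁² = P₂ + ½ρv₂².
P₂ = P₁ − ½ρ(v₂² − v₁²) = 553000 − ½·1000·(16.5² − 4.05²) = 553000 − 128000 = 425000 Pa.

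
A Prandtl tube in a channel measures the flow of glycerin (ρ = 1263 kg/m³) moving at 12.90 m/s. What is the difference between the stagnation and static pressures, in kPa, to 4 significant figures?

At the stagnation point the flow is brought to rest, so Bernoulli gives P_stag − P_static = ½ρv².
ΔP = ½·1263·12.90² = 105100 Pa.

ΔP = 105.1 kPa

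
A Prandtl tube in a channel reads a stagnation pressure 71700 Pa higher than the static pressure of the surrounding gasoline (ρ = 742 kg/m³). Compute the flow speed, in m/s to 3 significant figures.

v ≈ 13.9 m/s

Bernoulli between the free stream and the stagnation point: ½ρv² = P_stag − P_static.
v = √(2ΔP/ρ) = √(2·71700/742) = 13.9 m/s.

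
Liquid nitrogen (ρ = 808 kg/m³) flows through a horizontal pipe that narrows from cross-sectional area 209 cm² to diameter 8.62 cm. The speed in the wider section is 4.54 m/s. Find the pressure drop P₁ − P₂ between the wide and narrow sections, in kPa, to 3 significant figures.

ΔP ≈ 98.5 kPa

The volume flow rate is constant, so v₂ = (A₁/A₂)v₁ = (209/58.4)·4.54 = 16.3 m/s.
The pipe is horizontal, so Bernoulli reduces to P₁ + ½ρv₁² = P₂ + ½ρv₂².
P₁ − P₂ = ½·808·(16.3² − 4.54²) = ½·808·244 = 98500 Pa.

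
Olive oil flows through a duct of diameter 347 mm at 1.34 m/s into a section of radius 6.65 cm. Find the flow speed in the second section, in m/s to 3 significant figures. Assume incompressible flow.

Continuity gives A₁v₁ = A₂v₂, so v₂ = (946 cm²)/(139 cm²) × 1.34 m/s = 9.12 m/s.

v₂ ≈ 9.12 m/s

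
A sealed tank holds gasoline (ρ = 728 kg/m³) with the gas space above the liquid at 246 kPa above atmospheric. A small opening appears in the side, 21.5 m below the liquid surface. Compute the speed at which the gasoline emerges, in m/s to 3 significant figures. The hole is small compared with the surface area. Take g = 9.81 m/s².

v ≈ 33.1 m/s

Take point 1 at the surface (v₁ ≈ 0) and point 2 at the hole (at atmospheric pressure). Bernoulli: P₁ + ρg h = P_atm + ½ρv₂².
With P₁ − P_atm = 246000 Pa, v₂ = √(2gh + 2ΔP/ρ) = √(2·9.81·21.5 + 2·246000/728) = 33.1 m/s.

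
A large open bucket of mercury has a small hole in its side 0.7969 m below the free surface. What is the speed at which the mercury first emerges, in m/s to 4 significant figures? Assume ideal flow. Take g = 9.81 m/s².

The surface is effectively still and both ends are open, so ½v² = gh and v = √(2·9.81·0.7969) = 3.954 m/s.

v ≈ 3.954 m/s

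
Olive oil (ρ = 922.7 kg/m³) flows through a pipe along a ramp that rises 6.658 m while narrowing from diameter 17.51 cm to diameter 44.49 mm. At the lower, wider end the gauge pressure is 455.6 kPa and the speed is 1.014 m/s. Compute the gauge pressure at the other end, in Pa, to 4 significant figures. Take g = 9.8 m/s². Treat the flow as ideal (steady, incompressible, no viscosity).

By continuity, v₂ = v₁·A₁/A₂ = 1.014·(240.8/15.55) = 15.71 m/s.
Applying Bernoulli between the two ends and solving for P₂: P₂ = P₁ + ½ρ(v₁² − v₂²) − ρgΔh.
P₂ = 455600 + ½·922.7·(1.014² − 15.71²) − 922.7·9.8·(+6.658) = 455600 + (-113300) − (60200) = 282100 Pa.

P₂ ≈ 282100 Pa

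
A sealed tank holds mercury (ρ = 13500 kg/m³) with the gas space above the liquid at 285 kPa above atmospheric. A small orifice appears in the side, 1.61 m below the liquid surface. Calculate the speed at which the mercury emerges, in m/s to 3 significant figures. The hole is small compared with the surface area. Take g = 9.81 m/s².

v = 8.59 m/s

Take point 1 at the surface (v₁ ≈ 0) and point 2 at the hole (at atmospheric pressure). Bernoulli: P₁ + ρg h = P_atm + ½ρv₂².
With P₁ − P_atm = 285000 Pa, v₂ = √(2gh + 2ΔP/ρ) = √(2·9.81·1.61 + 2·285000/13500) = 8.59 m/s.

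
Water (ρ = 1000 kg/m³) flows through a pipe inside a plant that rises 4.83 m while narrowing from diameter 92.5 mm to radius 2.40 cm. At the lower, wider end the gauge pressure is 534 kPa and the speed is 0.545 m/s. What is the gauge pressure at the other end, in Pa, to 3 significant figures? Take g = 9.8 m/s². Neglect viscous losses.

By continuity, v₂ = v₁·A₁/A₂ = 0.545·(67.2/18.1) = 2.02 m/s.
Applying Bernoulli between the two ends and solving for P₂: P₂ = P₁ + ½ρ(v₁² − v₂²) − ρgΔh.
P₂ = 534000 + ½·1000·(0.545² − 2.02²) − 1000·9.8·(+4.83) = 534000 + (-1900) − (47300) = 485000 Pa.

P₂ ≈ 485000 Pa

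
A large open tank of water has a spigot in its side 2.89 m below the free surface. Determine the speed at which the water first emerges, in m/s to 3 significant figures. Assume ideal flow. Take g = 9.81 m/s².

With the surface at rest and both surface and jet at atmospheric pressure, Bernoulli gives ρg h = ½ρv², so v = √(2gh) = √(2·9.81·2.89) = 7.53 m/s.

v ≈ 7.53 m/s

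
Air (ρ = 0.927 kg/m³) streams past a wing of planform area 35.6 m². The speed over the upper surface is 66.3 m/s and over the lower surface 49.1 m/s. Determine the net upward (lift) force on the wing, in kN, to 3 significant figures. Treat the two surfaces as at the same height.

The faster flow above has the lower pressure; Bernoulli (same height) gives ΔP = ½ρ(v_up² − v_low²).
ΔP = ½·0.927·(66.3² − 49.1²) = 920 Pa.
Lift = ΔP · A = 920 × 35.6 = 32800 N.

F ≈ 32.8 kN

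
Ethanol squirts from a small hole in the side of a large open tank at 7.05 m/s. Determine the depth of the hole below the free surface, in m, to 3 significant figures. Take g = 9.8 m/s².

h = 2.54 m

For a small hole in a large open tank, ½v² = gh, giving h = v²/(2g).
h = 7.05²/(2·9.8) = 49.7/19.60 = 2.54 m.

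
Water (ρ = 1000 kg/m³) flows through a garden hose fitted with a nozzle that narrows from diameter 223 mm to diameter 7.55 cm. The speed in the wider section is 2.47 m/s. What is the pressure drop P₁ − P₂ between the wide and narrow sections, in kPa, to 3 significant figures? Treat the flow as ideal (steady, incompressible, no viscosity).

ΔP ≈ 229 kPa

The volume flow rate is constant, so v₂ = (A₁/A₂)v₁ = (391/44.8)·2.47 = 21.5 m/s.
Along the horizontal streamline, P + ½ρv² is constant.
P₁ − P₂ = ½·1000·(21.5² − 2.47²) = ½·1000·458 = 229000 Pa.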